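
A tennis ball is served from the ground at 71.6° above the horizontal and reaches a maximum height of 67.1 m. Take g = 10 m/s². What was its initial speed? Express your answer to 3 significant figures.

At maximum height v_y = 0, so (v₀ sin θ)² = 2 g H.
v₀ sin 71.6° = √(2 × 10 × 67.1) = 36.63 m/s.
v₀ = 36.63 / sin 71.6° = 36.63 / 0.9489 = 38.6 m/s.

38.6 m/s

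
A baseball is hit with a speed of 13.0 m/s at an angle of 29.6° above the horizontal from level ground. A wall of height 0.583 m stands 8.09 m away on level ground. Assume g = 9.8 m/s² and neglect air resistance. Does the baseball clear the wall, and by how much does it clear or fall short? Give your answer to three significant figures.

Yes — it clears the wall by 1.50 m.

v_x = 13.0 cos 29.6° = 11.30 m/s; v_y0 = 13.0 sin 29.6° = 6.421 m/s.
Time to reach the wall: t = 8.09 / 11.30 = 0.7159 s.
Height at that point: y = 6.421×0.7159 − 4.900×0.7159² = 2.085 m.
That is 2.085 − 0.583 = 1.50 m above the top of the wall, so the baseball clears it.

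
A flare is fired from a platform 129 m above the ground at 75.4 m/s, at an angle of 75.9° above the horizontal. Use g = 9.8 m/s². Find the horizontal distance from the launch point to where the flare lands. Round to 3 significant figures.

Components: v_x = 75.4 cos 75.9° = 18.37 m/s, v_y = 75.4 sin 75.9° = 73.13 m/s.
Vertical: 0 = 129 + 73.13 t − ½(9.8) t² ⇒ 4.900 t² − 73.13 t − 129 = 0.
t = [73.13 + √(5348 + 2528)] / 9.800 = 16.52 s.
Horizontal: R = v_x · t = 18.37 × 16.52 = 303 m.

303 m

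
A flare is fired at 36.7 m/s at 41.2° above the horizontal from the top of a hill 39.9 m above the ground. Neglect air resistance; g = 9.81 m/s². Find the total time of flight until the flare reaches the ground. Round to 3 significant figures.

Vertical component: v_y = 36.7 sin 41.2° = 24.17 m/s.
Taking up as positive with launch at y = 39.9 m, landing at y = 0: 0 = 39.9 + 24.17 t − ½(9.81) t².
Solving 4.905 t² − 24.17 t − 39.9 = 0 gives t = [24.17 + √(24.17² + 4·4.905·39.9)] / 9.810 = 6.23 s.

6.23 s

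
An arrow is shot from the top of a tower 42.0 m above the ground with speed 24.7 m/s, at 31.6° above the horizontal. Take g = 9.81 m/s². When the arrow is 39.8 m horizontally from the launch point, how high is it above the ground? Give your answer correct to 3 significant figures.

48.9 m

v_x = 24.7 cos 31.6° = 21.04 m/s, v_y0 = 24.7 sin 31.6° = 12.94 m/s.
Time to reach x = 39.8 m: t = x / v_x = 39.8 / 21.04 = 1.892 s.
y = 42.0 + v_y0 t − ½ g t² = 42.0 + 12.94×1.892 − 4.905×1.892² = 48.9 m.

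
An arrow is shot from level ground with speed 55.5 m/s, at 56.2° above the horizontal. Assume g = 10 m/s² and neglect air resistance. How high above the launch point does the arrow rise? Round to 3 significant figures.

Vertical component of launch velocity: v_y = 55.5 sin 56.2° = 46.12 m/s.
At the highest point the vertical velocity is zero, so v_y² = 2 g h_max.
h_max = (46.12)² / (2 × 10) = 2127 / 20.00 = 106 m.

106 m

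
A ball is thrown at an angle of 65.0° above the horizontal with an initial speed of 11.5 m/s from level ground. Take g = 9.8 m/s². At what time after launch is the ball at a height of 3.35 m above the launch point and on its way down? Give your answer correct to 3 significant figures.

v_y0 = 11.5 sin 65.0° = 10.42 m/s.
Set y = v_y0 t − ½ g t² = 3.35: 4.900 t² − 10.42 t + 3.35 = 0.
t = [10.42 ± √(108.6 − 65.66)] / 9.8 = (10.42 ± 6.553) / 9.8, giving t = 0.395 s or t = 1.73 s.
On the way down corresponds to the larger root: t = 1.73 s.

1.73 s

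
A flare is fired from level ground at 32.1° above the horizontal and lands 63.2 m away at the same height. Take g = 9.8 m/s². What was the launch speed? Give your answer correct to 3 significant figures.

On level ground, R = v₀² sin(2θ) / g, so v₀ = √(R g / sin 2θ).
sin(2 × 32.1°) = 0.9003.
v₀ = √(63.2 × 9.8 / 0.9003) = √687.9 = 26.2 m/s.

26.2 m/s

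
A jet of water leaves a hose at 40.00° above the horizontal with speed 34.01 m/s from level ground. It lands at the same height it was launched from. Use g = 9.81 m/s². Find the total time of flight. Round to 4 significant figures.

Vertical component: v_y = 34.01 sin 40.00° = 21.861 m/s.
For a projectile landing at launch height, time of flight is t = 2 v_y / g = 2 × 21.861 / 9.81 = 4.457 s.

4.457 s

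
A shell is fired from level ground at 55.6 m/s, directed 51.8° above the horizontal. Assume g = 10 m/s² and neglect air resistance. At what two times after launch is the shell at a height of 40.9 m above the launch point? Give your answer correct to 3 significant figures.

1.07 s and 7.67 s

v_y0 = 55.6 sin 51.8° = 43.69 m/s.
Set y = v_y0 t − ½ g t² = 40.9: 5.000 t² − 43.69 t + 40.9 = 0.
t = [43.69 ± √(1909 − 818.0)] / 10 = (43.69 ± 33.03) / 10, giving t = 1.07 s or t = 7.67 s.
So the shell is at 40.9 m at t = 1.07 s (rising) and t = 7.67 s (falling).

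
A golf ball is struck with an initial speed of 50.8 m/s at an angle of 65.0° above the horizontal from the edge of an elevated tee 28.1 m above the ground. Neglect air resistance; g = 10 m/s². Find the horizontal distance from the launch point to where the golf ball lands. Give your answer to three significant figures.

210 m

Components: v_x = 50.8 cos 65.0° = 21.47 m/s, v_y = 50.8 sin 65.0° = 46.04 m/s.
Vertical: 0 = 28.1 + 46.04 t − ½(10) t² ⇒ 5.000 t² − 46.04 t − 28.1 = 0.
t = [46.04 + √(2120 + 562.0)] / 10.00 = 9.783 s.
Horizontal: R = v_x · t = 21.47 × 9.783 = 210 m.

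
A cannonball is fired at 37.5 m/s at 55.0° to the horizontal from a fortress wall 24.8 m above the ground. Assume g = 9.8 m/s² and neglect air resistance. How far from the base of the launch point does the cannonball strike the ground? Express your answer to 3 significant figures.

Components: v_x = 37.5 cos 55.0° = 21.51 m/s, v_y = 37.5 sin 55.0° = 30.72 m/s.
Vertical: 0 = 24.8 + 30.72 t − ½(9.8) t² ⇒ 4.900 t² − 30.72 t − 24.8 = 0.
t = [30.72 + √(943.7 + 486.1)] / 9.800 = 6.993 s.
Horizontal: R = v_x · t = 21.51 × 6.993 = 150 m.

150 m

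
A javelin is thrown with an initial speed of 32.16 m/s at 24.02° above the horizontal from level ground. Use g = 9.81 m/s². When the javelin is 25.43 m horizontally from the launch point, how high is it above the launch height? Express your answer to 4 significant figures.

7.657 m

v_x = 32.16 cos 24.02° = 29.375 m/s, v_y0 = 32.16 sin 24.02° = 13.091 m/s.
Time to reach x = 25.43 m: t = x / v_x = 25.43 / 29.375 = 0.86570 s.
y = v_y0 t − ½ g t² = 13.091×0.86570 − 4.905×0.86570² = 7.657 m.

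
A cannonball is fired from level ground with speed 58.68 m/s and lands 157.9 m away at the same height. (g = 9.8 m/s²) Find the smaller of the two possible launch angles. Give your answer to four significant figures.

Level-ground range: R = v₀² sin(2θ)/g ⇒ sin 2θ = R g / v₀² = 157.9×9.8/58.68² = 0.4494.
2θ = arcsin(0.4494) = 26.705° or 180° − 26.705° = 153.295°.
So θ = 13.35° or θ = 76.65°.

13.35°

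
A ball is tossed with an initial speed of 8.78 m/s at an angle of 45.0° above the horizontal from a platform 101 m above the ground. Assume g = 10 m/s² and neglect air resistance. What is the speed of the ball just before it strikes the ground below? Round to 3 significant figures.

v_x = 8.78 cos 45.0° = 6.208 m/s is unchanged throughout.
For the vertical component, v_y² = v_y0² + 2 g h = (6.208)² + 2×10×101 = 2059, so |v_y| = 45.38 m/s.
Impact speed = √(v_x² + v_y²) = √(38.54 + 2059) = 45.8 m/s.

45.8 m/s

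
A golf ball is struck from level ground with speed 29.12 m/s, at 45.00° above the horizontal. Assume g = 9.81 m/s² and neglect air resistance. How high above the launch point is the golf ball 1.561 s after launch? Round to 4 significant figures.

20.19 m

v_y0 = 29.12 sin 45.00° = 20.591 m/s.
y(t) = v_y0 t − ½ g t² = 20.591×1.561 − 4.905×1.561² = 20.19 m.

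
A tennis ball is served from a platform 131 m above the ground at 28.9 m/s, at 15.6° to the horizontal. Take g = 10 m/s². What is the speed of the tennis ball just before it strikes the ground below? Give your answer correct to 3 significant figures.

58.8 m/s

v_x = 28.9 cos 15.6° = 27.84 m/s is unchanged throughout.
For the vertical component, v_y² = v_y0² + 2 g h = (7.772)² + 2×10×131 = 2680, so |v_y| = 51.77 m/s.
Impact speed = √(v_x² + v_y²) = √(775.1 + 2680) = 58.8 m/s.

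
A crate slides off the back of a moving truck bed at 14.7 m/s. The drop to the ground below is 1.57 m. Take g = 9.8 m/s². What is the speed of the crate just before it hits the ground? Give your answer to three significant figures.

Fall time: t = √(2 × 1.57 / 9.8) = 0.5660 s.
At impact: v_x = 14.7 m/s (unchanged), v_y = g t = 9.8 × 0.5660 = 5.547 m/s.
Speed = √(v_x² + v_y²) = √(216.1 + 30.77) = 15.7 m/s.

15.7 m/s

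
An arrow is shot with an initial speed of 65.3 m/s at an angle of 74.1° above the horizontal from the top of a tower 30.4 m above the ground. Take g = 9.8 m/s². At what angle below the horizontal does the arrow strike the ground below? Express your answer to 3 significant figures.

75.1°

v_x = 65.3 cos 74.1° = 17.89 m/s.
At impact |v_y| = √(v_y0² + 2 g h) = √(62.80² + 2×9.8×30.4) = 67.38 m/s.
Angle below horizontal = arctan(|v_y| / v_x) = arctan(67.38 / 17.89) = 75.1°.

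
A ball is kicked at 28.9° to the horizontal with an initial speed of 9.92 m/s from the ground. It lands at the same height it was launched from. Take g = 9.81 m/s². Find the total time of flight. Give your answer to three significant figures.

Vertical component: v_y = 9.92 sin 28.9° = 4.794 m/s.
For a projectile landing at launch height, time of flight is t = 2 v_y / g = 2 × 4.794 / 9.81 = 0.977 s.

0.977 s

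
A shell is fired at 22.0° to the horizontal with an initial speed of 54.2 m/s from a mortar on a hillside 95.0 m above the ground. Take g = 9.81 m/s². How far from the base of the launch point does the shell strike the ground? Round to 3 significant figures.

Components: v_x = 54.2 cos 22.0° = 50.25 m/s, v_y = 54.2 sin 22.0° = 20.30 m/s.
Vertical: 0 = 95.0 + 20.30 t − ½(9.81) t² ⇒ 4.905 t² − 20.30 t − 95.0 = 0.
t = [20.30 + √(412.1 + 1864)] / 9.810 = 6.933 s.
Horizontal: R = v_x · t = 50.25 × 6.933 = 348 m.

348 m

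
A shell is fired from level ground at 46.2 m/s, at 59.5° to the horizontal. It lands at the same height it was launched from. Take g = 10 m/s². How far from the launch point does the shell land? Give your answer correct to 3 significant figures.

Components: v_x = 46.2 cos 59.5° = 23.45 m/s, v_y = 46.2 sin 59.5° = 39.81 m/s.
Time of flight (same landing height): t = 2 v_y / g = 2 × 39.81 / 10 = 7.962 s.
Range: R = v_x · t = 23.45 × 7.962 = 187 m.

187 m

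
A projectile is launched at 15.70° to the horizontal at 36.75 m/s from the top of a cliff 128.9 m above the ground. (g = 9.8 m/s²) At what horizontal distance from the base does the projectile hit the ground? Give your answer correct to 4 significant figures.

Components: v_x = 36.75 cos 15.70° = 35.379 m/s, v_y = 36.75 sin 15.70° = 9.9446 m/s.
Vertical: 0 = 128.9 + 9.9446 t − ½(9.8) t² ⇒ 4.900 t² − 9.9446 t − 128.9 = 0.
t = [9.9446 + √(98.895 + 2526.4)] / 9.800 = 6.2431 s.
Horizontal: R = v_x · t = 35.379 × 6.2431 = 220.9 m.

220.9 m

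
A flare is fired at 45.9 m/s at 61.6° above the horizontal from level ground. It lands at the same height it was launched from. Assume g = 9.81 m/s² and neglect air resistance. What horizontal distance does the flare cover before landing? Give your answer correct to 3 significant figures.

Components: v_x = 45.9 cos 61.6° = 21.83 m/s, v_y = 45.9 sin 61.6° = 40.38 m/s.
Time of flight (same landing height): t = 2 v_y / g = 2 × 40.38 / 9.81 = 8.232 s.
Range: R = v_x · t = 21.83 × 8.232 = 180 m.

180 m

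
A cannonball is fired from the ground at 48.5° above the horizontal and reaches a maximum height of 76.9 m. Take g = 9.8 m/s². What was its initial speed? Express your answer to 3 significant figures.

At maximum height v_y = 0, so (v₀ sin θ)² = 2 g H.
v₀ sin 48.5° = √(2 × 9.8 × 76.9) = 38.82 m/s.
v₀ = 38.82 / sin 48.5° = 38.82 / 0.7490 = 51.8 m/s.

51.8 m/s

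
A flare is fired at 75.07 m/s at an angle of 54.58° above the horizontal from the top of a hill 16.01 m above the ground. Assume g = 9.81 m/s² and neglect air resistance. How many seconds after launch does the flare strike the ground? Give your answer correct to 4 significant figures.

Vertical component: v_y = 75.07 sin 54.58° = 61.176 m/s.
Taking up as positive with launch at y = 16.01 m, landing at y = 0: 0 = 16.01 + 61.176 t − ½(9.81) t².
Solving 4.905 t² − 61.176 t − 16.01 = 0 gives t = [61.176 + √(61.176² + 4·4.905·16.01)] / 9.810 = 12.73 s.

12.73 s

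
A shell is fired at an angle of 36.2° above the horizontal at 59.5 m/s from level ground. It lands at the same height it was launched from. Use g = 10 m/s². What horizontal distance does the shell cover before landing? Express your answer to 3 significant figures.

337 m

Components: v_x = 59.5 cos 36.2° = 48.01 m/s, v_y = 59.5 sin 36.2° = 35.14 m/s.
Time of flight (same landing height): t = 2 v_y / g = 2 × 35.14 / 10 = 7.028 s.
Range: R = v_x · t = 48.01 × 7.028 = 337 m.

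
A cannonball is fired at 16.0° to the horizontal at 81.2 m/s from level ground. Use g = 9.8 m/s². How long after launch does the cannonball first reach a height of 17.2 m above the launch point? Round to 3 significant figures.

0.978 s

v_y0 = 81.2 sin 16.0° = 22.38 m/s.
Set y = v_y0 t − ½ g t² = 17.2: 4.900 t² − 22.38 t + 17.2 = 0.
t = [22.38 ± √(500.9 − 337.1)] / 9.8 = (22.38 ± 12.80) / 9.8, giving t = 0.978 s or t = 3.59 s.
The cannonball is on the way up at the first time, so t = 0.978 s.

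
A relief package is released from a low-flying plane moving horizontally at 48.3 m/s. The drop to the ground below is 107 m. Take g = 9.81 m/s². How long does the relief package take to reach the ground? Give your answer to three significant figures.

4.67 s

The horizontal speed doesn't affect the fall. With v_y0 = 0, h = ½ g t².
t = √(2 × 107 / 9.81) = √21.81 = 4.67 s.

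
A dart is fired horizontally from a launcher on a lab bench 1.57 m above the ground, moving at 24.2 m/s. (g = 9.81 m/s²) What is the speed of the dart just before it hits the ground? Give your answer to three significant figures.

Fall time: t = √(2 × 1.57 / 9.81) = 0.5658 s.
At impact: v_x = 24.2 m/s (unchanged), v_y = g t = 9.81 × 0.5658 = 5.550 m/s.
Speed = √(v_x² + v_y²) = √(585.6 + 30.80) = 24.8 m/s.

24.8 m/s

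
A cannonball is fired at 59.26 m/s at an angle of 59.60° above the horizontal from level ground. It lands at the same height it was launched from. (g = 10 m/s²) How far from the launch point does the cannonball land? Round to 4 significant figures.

For level ground, R = v₀² sin(2θ) / g.
sin(2 × 59.60°) = sin 119.20° = 0.8729.
R = (59.26)² × 0.8729 / 10 = 306.5 m.

306.5 m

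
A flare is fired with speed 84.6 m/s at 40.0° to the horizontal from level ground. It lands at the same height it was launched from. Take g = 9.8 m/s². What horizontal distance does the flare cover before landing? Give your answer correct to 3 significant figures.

Components: v_x = 84.6 cos 40.0° = 64.81 m/s, v_y = 84.6 sin 40.0° = 54.38 m/s.
Time of flight (same landing height): t = 2 v_y / g = 2 × 54.38 / 9.8 = 11.10 s.
Range: R = v_x · t = 64.81 × 11.10 = 719 m.

719 m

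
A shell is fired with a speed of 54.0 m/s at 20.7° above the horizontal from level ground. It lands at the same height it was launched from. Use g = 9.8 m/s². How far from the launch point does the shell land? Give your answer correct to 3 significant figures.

Components: v_x = 54.0 cos 20.7° = 50.51 m/s, v_y = 54.0 sin 20.7° = 19.09 m/s.
Time of flight (same landing height): t = 2 v_y / g = 2 × 19.09 / 9.8 = 3.896 s.
Range: R = v_x · t = 50.51 × 3.896 = 197 m.

197 m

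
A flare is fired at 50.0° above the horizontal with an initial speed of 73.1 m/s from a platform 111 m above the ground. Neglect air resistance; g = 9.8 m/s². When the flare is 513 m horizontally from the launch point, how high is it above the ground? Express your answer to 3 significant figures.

v_x = 73.1 cos 50.0° = 46.99 m/s, v_y0 = 73.1 sin 50.0° = 56.00 m/s.
Time to reach x = 513 m: t = x / v_x = 513 / 46.99 = 10.92 s.
y = 111 + v_y0 t − ½ g t² = 111 + 56.00×10.92 − 4.900×10.92² = 138 m.

138 m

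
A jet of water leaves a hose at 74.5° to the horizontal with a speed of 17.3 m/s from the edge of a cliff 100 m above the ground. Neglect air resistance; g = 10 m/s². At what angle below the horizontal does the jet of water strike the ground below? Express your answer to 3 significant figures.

84.5°

v_x = 17.3 cos 74.5° = 4.623 m/s.
At impact |v_y| = √(v_y0² + 2 g h) = √(16.67² + 2×10×100) = 47.73 m/s.
Angle below horizontal = arctan(|v_y| / v_x) = arctan(47.73 / 4.623) = 84.5°.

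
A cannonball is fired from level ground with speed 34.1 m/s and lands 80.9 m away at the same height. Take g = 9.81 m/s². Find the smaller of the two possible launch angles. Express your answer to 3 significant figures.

21.5°

Level-ground range: R = v₀² sin(2θ)/g ⇒ sin 2θ = R g / v₀² = 80.9×9.81/34.1² = 0.6825.
2θ = arcsin(0.6825) = 43.04° or 180° − 43.04° = 136.96°.
So θ = 21.5° or θ = 68.5°.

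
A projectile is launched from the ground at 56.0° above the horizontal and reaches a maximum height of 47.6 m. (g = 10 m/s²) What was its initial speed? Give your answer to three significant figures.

At maximum height v_y = 0, so (v₀ sin θ)² = 2 g H.
v₀ sin 56.0° = √(2 × 10 × 47.6) = 30.85 m/s.
v₀ = 30.85 / sin 56.0° = 30.85 / 0.8290 = 37.2 m/s.

37.2 m/s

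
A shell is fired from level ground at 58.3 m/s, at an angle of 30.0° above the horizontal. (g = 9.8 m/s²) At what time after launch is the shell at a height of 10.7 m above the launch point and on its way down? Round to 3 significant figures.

5.56 s

v_y0 = 58.3 sin 30.0° = 29.15 m/s.
Set y = v_y0 t − ½ g t² = 10.7: 4.900 t² − 29.15 t + 10.7 = 0.
t = [29.15 ± √(849.7 − 209.7)] / 9.8 = (29.15 ± 25.30) / 9.8, giving t = 0.393 s or t = 5.56 s.
On the way down corresponds to the larger root: t = 5.56 s.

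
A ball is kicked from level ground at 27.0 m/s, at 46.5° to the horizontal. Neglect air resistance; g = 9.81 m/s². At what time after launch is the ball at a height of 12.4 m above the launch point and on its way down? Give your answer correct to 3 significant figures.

3.20 s

v_y0 = 27.0 sin 46.5° = 19.59 m/s.
Set y = v_y0 t − ½ g t² = 12.4: 4.905 t² − 19.59 t + 12.4 = 0.
t = [19.59 ± √(383.8 − 243.3)] / 9.81 = (19.59 ± 11.85) / 9.81, giving t = 0.789 s or t = 3.20 s.
On the way down corresponds to the larger root: t = 3.20 s.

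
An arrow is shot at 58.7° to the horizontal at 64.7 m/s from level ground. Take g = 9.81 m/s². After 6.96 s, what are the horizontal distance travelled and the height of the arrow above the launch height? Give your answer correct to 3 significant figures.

x = 234 m, y = 147 m

v_x = 64.7 cos 58.7° = 33.61 m/s; v_y0 = 64.7 sin 58.7° = 55.28 m/s.
x = v_x t = 33.61 × 6.96 = 234 m.
y = v_y0 t − ½ g t² = 55.28×6.96 − 4.905×6.96² = 147 m.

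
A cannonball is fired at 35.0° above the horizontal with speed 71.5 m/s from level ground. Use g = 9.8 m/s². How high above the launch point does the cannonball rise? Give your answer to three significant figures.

Vertical component of launch velocity: v_y = 71.5 sin 35.0° = 41.01 m/s.
At the highest point the vertical velocity is zero, so v_y² = 2 g h_max.
h_max = (41.01)² / (2 × 9.8) = 1682 / 19.60 = 85.8 m.

85.8 m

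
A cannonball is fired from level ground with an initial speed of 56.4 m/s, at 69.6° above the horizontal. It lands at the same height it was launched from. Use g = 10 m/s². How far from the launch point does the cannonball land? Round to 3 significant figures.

For level ground, R = v₀² sin(2θ) / g.
sin(2 × 69.6°) = sin 139.2° = 0.6534.
R = (56.4)² × 0.6534 / 10 = 208 m.

208 m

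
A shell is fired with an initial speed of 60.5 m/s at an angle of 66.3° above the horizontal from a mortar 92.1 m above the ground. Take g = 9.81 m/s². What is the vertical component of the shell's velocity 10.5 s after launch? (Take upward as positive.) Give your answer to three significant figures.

Initial vertical component: v_y0 = 60.5 sin 66.3° = 55.40 m/s.
v_y(t) = v_y0 − g t = 55.40 − 9.81 × 10.5 = -47.6 m/s.

-47.6 m/s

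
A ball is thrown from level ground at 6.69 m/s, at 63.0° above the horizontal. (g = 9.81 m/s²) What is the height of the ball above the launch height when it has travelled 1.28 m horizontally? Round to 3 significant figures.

v_x = 6.69 cos 63.0° = 3.037 m/s, v_y0 = 6.69 sin 63.0° = 5.961 m/s.
Time to reach x = 1.28 m: t = x / v_x = 1.28 / 3.037 = 0.4215 s.
y = v_y0 t − ½ g t² = 5.961×0.4215 − 4.905×0.4215² = 1.64 m.

1.64 m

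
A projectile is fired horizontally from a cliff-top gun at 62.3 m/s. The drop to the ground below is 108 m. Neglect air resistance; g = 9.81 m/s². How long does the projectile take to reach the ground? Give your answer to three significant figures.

The horizontal speed doesn't affect the fall. With v_y0 = 0, h = ½ g t².
t = √(2 × 108 / 9.81) = √22.02 = 4.69 s.

4.69 s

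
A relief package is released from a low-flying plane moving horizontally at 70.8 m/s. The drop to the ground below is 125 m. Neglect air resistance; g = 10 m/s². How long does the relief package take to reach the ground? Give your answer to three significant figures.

The horizontal speed doesn't affect the fall. With v_y0 = 0, h = ½ g t².
t = √(2 × 125 / 10) = √25.00 = 5.00 s.

5.00 s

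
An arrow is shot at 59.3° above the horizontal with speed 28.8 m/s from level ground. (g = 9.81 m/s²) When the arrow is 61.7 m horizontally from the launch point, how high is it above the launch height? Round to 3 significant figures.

17.5 m

v_x = 28.8 cos 59.3° = 14.70 m/s, v_y0 = 28.8 sin 59.3° = 24.76 m/s.
Time to reach x = 61.7 m: t = x / v_x = 61.7 / 14.70 = 4.197 s.
y = v_y0 t − ½ g t² = 24.76×4.197 − 4.905×4.197² = 17.5 m.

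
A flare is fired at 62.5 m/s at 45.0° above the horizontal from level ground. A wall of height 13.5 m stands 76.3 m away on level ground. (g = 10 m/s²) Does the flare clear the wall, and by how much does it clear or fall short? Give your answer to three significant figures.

Yes — it clears the wall by 47.9 m.

v_x = 62.5 cos 45.0° = 44.19 m/s; v_y0 = 62.5 sin 45.0° = 44.19 m/s.
Time to reach the wall: t = 76.3 / 44.19 = 1.727 s.
Height at that point: y = 44.19×1.727 − 5.000×1.727² = 61.40 m.
That is 61.40 − 13.5 = 47.9 m above the top of the wall, so the flare clears it.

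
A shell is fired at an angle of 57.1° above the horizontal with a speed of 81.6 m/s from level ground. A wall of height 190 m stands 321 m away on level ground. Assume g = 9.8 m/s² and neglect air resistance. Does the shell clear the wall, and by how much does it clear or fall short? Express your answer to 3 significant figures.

Yes — it clears the wall by 49.2 m.

v_x = 81.6 cos 57.1° = 44.32 m/s; v_y0 = 81.6 sin 57.1° = 68.51 m/s.
Time to reach the wall: t = 321 / 44.32 = 7.243 s.
Height at that point: y = 68.51×7.243 − 4.900×7.243² = 239.2 m.
That is 239.2 − 190 = 49.2 m above the top of the wall, so the shell clears it.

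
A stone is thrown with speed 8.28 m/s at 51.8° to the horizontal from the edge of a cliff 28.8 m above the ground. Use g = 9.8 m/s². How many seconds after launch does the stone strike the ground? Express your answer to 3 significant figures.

3.18 s

Vertical component: v_y = 8.28 sin 51.8° = 6.507 m/s.
Taking up as positive with launch at y = 28.8 m, landing at y = 0: 0 = 28.8 + 6.507 t − ½(9.8) t².
Solving 4.900 t² − 6.507 t − 28.8 = 0 gives t = [6.507 + √(6.507² + 4·4.900·28.8)] / 9.800 = 3.18 s.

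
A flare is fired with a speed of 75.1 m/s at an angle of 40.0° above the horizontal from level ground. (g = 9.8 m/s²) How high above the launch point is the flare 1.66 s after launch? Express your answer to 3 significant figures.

66.6 m

v_y0 = 75.1 sin 40.0° = 48.27 m/s.
y(t) = v_y0 t − ½ g t² = 48.27×1.66 − 4.900×1.66² = 66.6 m.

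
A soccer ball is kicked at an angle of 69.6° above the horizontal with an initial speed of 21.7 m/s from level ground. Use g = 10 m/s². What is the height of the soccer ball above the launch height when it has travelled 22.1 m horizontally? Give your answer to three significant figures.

16.7 m

v_x = 21.7 cos 69.6° = 7.564 m/s, v_y0 = 21.7 sin 69.6° = 20.34 m/s.
Time to reach x = 22.1 m: t = x / v_x = 22.1 / 7.564 = 2.922 s.
y = v_y0 t − ½ g t² = 20.34×2.922 − 5.000×2.922² = 16.7 m.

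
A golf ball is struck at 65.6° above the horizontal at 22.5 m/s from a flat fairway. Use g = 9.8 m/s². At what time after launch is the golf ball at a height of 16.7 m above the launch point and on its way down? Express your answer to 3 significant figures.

3.07 s

v_y0 = 22.5 sin 65.6° = 20.49 m/s.
Set y = v_y0 t − ½ g t² = 16.7: 4.900 t² − 20.49 t + 16.7 = 0.
t = [20.49 ± √(419.8 − 327.3)] / 9.8 = (20.49 ± 9.618) / 9.8, giving t = 1.11 s or t = 3.07 s.
On the way down corresponds to the larger root: t = 3.07 s.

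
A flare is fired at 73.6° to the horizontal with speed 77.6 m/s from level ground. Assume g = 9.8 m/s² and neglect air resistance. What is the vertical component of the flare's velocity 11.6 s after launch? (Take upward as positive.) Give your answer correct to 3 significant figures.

-39.2 m/s

Initial vertical component: v_y0 = 77.6 sin 73.6° = 74.44 m/s.
v_y(t) = v_y0 − g t = 74.44 − 9.8 × 11.6 = -39.2 m/s.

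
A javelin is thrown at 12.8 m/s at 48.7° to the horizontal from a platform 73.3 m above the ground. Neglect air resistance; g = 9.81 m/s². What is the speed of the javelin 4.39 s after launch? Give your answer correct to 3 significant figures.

v_x = 12.8 cos 48.7° = 8.448 m/s (constant).
v_y(t) = 12.8 sin 48.7° − g t = 9.616 − 9.81 × 4.39 = -33.45 m/s.
Speed = √(v_x² + v_y²) = √(71.37 + 1119) = 34.5 m/s.

34.5 m/s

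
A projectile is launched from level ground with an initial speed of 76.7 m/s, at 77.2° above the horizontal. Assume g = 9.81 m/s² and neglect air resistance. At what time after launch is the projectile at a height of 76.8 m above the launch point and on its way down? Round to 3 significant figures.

14.1 s

v_y0 = 76.7 sin 77.2° = 74.79 m/s.
Set y = v_y0 t − ½ g t² = 76.8: 4.905 t² − 74.79 t + 76.8 = 0.
t = [74.79 ± √(5594 − 1507)] / 9.81 = (74.79 ± 63.93) / 9.81, giving t = 1.11 s or t = 14.1 s.
On the way down corresponds to the larger root: t = 14.1 s.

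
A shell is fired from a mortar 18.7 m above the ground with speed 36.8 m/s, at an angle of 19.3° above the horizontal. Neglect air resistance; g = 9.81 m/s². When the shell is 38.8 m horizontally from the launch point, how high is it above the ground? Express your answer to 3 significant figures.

26.2 m

v_x = 36.8 cos 19.3° = 34.73 m/s, v_y0 = 36.8 sin 19.3° = 12.16 m/s.
Time to reach x = 38.8 m: t = x / v_x = 38.8 / 34.73 = 1.117 s.
y = 18.7 + v_y0 t − ½ g t² = 18.7 + 12.16×1.117 − 4.905×1.117² = 26.2 m.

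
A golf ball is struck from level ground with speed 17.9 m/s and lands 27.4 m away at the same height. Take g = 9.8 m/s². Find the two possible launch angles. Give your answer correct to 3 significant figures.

28.5° and 61.5°

Level-ground range: R = v₀² sin(2θ)/g ⇒ sin 2θ = R g / v₀² = 27.4×9.8/17.9² = 0.8381.
2θ = arcsin(0.8381) = 56.94° or 180° − 56.94° = 123.06°.
So θ = 28.5° or θ = 61.5°.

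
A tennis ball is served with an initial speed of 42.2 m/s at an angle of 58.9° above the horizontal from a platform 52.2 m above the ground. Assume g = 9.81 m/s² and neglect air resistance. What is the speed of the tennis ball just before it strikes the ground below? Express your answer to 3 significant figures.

53.0 m/s

v_x = 42.2 cos 58.9° = 21.80 m/s is unchanged throughout.
For the vertical component, v_y² = v_y0² + 2 g h = (36.13)² + 2×9.81×52.2 = 2330, so |v_y| = 48.27 m/s.
Impact speed = √(v_x² + v_y²) = √(475.2 + 2330) = 53.0 m/s.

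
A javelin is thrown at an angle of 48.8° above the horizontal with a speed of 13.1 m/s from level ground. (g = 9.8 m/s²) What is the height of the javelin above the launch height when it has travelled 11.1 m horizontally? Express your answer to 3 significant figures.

4.57 m

v_x = 13.1 cos 48.8° = 8.629 m/s, v_y0 = 13.1 sin 48.8° = 9.857 m/s.
Time to reach x = 11.1 m: t = x / v_x = 11.1 / 8.629 = 1.286 s.
y = v_y0 t − ½ g t² = 9.857×1.286 − 4.900×1.286² = 4.57 m.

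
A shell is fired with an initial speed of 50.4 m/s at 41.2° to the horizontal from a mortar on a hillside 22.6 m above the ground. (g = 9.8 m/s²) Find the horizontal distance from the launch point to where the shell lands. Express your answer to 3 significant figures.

Components: v_x = 50.4 cos 41.2° = 37.92 m/s, v_y = 50.4 sin 41.2° = 33.20 m/s.
Vertical: 0 = 22.6 + 33.20 t − ½(9.8) t² ⇒ 4.900 t² − 33.20 t − 22.6 = 0.
t = [33.20 + √(1102 + 443.0)] / 9.800 = 7.399 s.
Horizontal: R = v_x · t = 37.92 × 7.399 = 281 m.

281 m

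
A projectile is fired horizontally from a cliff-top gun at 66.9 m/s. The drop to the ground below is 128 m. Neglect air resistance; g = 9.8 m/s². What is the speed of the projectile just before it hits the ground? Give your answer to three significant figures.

Fall time: t = √(2 × 128 / 9.8) = 5.111 s.
At impact: v_x = 66.9 m/s (unchanged), v_y = g t = 9.8 × 5.111 = 50.09 m/s.
Speed = √(v_x² + v_y²) = √(4476 + 2509) = 83.6 m/s.

83.6 m/s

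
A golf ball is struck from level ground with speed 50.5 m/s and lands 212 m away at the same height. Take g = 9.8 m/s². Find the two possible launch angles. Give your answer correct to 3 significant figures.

Level-ground range: R = v₀² sin(2θ)/g ⇒ sin 2θ = R g / v₀² = 212×9.8/50.5² = 0.8147.
2θ = arcsin(0.8147) = 54.56° or 180° − 54.56° = 125.44°.
So θ = 27.3° or θ = 62.7°.

27.3° and 62.7°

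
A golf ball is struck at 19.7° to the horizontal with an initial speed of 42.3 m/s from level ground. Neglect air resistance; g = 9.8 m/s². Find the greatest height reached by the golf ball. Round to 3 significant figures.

10.4 m

Vertical component of launch velocity: v_y = 42.3 sin 19.7° = 14.26 m/s.
At the highest point the vertical velocity is zero, so v_y² = 2 g h_max.
h_max = (14.26)² / (2 × 9.8) = 203.3 / 19.60 = 10.4 m.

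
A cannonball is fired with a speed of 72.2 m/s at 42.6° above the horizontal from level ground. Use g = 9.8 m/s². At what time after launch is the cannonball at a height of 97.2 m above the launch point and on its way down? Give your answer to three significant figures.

7.23 s

v_y0 = 72.2 sin 42.6° = 48.87 m/s.
Set y = v_y0 t − ½ g t² = 97.2: 4.900 t² − 48.87 t + 97.2 = 0.
t = [48.87 ± √(2388 − 1905)] / 9.8 = (48.87 ± 21.98) / 9.8, giving t = 2.74 s or t = 7.23 s.
On the way down corresponds to the larger root: t = 7.23 s.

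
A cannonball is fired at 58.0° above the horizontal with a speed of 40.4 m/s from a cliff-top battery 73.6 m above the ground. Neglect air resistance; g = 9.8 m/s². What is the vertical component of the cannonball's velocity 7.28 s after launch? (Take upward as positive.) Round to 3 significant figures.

-37.1 m/s

Initial vertical component: v_y0 = 40.4 sin 58.0° = 34.26 m/s.
v_y(t) = v_y0 − g t = 34.26 − 9.8 × 7.28 = -37.1 m/s.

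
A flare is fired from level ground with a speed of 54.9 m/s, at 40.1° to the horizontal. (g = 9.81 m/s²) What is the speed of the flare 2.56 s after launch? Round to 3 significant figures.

43.2 m/s

v_x = 54.9 cos 40.1° = 41.99 m/s (constant).
v_y(t) = 54.9 sin 40.1° − g t = 35.36 − 9.81 × 2.56 = 10.25 m/s.
Speed = √(v_x² + v_y²) = √(1763 + 105.1) = 43.2 m/s.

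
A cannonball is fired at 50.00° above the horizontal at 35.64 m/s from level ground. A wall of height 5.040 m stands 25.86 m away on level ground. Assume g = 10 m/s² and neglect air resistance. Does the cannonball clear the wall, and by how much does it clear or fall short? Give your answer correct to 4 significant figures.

Yes — it clears the wall by 19.41 m.

v_x = 35.64 cos 50.00° = 22.909 m/s; v_y0 = 35.64 sin 50.00° = 27.302 m/s.
Time to reach the wall: t = 25.86 / 22.909 = 1.1288 s.
Height at that point: y = 27.302×1.1288 − 5.000×1.1288² = 24.448 m.
That is 24.448 − 5.040 = 19.41 m above the top of the wall, so the cannonball clears it.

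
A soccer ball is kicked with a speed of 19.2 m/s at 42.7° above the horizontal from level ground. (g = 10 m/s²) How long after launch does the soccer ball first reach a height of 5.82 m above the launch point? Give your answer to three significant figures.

0.573 s

v_y0 = 19.2 sin 42.7° = 13.02 m/s.
Set y = v_y0 t − ½ g t² = 5.82: 5.000 t² − 13.02 t + 5.82 = 0.
t = [13.02 ± √(169.5 − 116.4)] / 10 = (13.02 ± 7.287) / 10, giving t = 0.573 s or t = 2.03 s.
The soccer ball is on the way up at the first time, so t = 0.573 s.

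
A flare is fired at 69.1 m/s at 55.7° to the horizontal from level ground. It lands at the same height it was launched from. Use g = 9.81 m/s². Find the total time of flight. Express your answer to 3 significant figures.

11.6 s

Vertical component: v_y = 69.1 sin 55.7° = 57.08 m/s.
For a projectile landing at launch height, time of flight is t = 2 v_y / g = 2 × 57.08 / 9.81 = 11.6 s.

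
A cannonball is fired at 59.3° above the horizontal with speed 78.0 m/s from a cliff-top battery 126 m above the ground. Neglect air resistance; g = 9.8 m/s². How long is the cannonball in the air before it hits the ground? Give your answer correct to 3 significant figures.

Vertical component: v_y = 78.0 sin 59.3° = 67.07 m/s.
Taking up as positive with launch at y = 126 m, landing at y = 0: 0 = 126 + 67.07 t − ½(9.8) t².
Solving 4.900 t² − 67.07 t − 126 = 0 gives t = [67.07 + √(67.07² + 4·4.900·126)] / 9.800 = 15.4 s.

15.4 s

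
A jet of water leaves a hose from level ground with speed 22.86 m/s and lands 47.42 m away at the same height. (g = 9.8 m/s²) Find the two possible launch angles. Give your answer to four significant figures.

Level-ground range: R = v₀² sin(2θ)/g ⇒ sin 2θ = R g / v₀² = 47.42×9.8/22.86² = 0.8893.
2θ = arcsin(0.8893) = 62.785° or 180° − 62.785° = 117.215°.
So θ = 31.39° or θ = 58.61°.

31.39° and 58.61°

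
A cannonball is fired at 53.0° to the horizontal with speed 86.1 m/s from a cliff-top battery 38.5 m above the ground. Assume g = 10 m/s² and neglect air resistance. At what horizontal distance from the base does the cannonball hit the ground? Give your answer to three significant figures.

741 m

Components: v_x = 86.1 cos 53.0° = 51.82 m/s, v_y = 86.1 sin 53.0° = 68.76 m/s.
Vertical: 0 = 38.5 + 68.76 t − ½(10) t² ⇒ 5.000 t² − 68.76 t − 38.5 = 0.
t = [68.76 + √(4728 + 770.0)] / 10.00 = 14.29 s.
Horizontal: R = v_x · t = 51.82 × 14.29 = 741 m.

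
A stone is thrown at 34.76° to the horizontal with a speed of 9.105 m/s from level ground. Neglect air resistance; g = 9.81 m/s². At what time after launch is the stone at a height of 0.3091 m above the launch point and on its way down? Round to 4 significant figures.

v_y0 = 9.105 sin 34.76° = 5.1911 m/s.
Set y = v_y0 t − ½ g t² = 0.3091: 4.905 t² − 5.1911 t + 0.3091 = 0.
t = [5.1911 ± √(26.948 − 6.0645)] / 9.81 = (5.1911 ± 4.5698) / 9.81, giving t = 0.06333 s or t = 0.9950 s.
On the way down corresponds to the larger root: t = 0.9950 s.

0.9950 s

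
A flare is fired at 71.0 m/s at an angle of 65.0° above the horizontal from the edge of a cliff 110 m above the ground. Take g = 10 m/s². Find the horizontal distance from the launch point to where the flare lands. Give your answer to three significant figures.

Components: v_x = 71.0 cos 65.0° = 30.01 m/s, v_y = 71.0 sin 65.0° = 64.35 m/s.
Vertical: 0 = 110 + 64.35 t − ½(10) t² ⇒ 5.000 t² − 64.35 t − 110 = 0.
t = [64.35 + √(4141 + 2200)] / 10.00 = 14.40 s.
Horizontal: R = v_x · t = 30.01 × 14.40 = 432 m.

432 m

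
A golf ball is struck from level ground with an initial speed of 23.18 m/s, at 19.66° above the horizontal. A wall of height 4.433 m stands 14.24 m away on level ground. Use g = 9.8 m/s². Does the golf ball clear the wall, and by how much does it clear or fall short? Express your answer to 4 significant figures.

v_x = 23.18 cos 19.66° = 21.829 m/s; v_y0 = 23.18 sin 19.66° = 7.7986 m/s.
Time to reach the wall: t = 14.24 / 21.829 = 0.65234 s.
Height at that point: y = 7.7986×0.65234 − 4.900×0.65234² = 3.0022 m.
That is 4.433 − 3.0022 = 1.431 m below the top of the wall, so the golf ball does not clear it.

No — it falls 1.431 m short of clearing the wall.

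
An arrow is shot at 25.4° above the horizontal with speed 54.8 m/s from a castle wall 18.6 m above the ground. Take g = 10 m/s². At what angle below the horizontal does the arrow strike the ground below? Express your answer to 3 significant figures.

31.6°

v_x = 54.8 cos 25.4° = 49.50 m/s.
At impact |v_y| = √(v_y0² + 2 g h) = √(23.51² + 2×10×18.6) = 30.41 m/s.
Angle below horizontal = arctan(|v_y| / v_x) = arctan(30.41 / 49.50) = 31.6°.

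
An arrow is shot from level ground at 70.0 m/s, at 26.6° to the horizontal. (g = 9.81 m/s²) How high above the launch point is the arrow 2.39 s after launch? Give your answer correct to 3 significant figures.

v_y0 = 70.0 sin 26.6° = 31.34 m/s.
y(t) = v_y0 t − ½ g t² = 31.34×2.39 − 4.905×2.39² = 46.9 m.

46.9 m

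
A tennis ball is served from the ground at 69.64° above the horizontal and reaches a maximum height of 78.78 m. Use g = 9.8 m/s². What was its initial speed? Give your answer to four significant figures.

41.91 m/s

At maximum height v_y = 0, so (v₀ sin θ)² = 2 g H.
v₀ sin 69.64° = √(2 × 9.8 × 78.78) = 39.295 m/s.
v₀ = 39.295 / sin 69.64° = 39.295 / 0.9375 = 41.91 m/s.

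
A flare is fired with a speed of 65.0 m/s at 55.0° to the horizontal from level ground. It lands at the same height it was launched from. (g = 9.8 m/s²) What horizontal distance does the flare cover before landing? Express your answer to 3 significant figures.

405 m

For level ground, R = v₀² sin(2θ) / g.
sin(2 × 55.0°) = sin 110.0° = 0.9397.
R = (65.0)² × 0.9397 / 9.8 = 405 m.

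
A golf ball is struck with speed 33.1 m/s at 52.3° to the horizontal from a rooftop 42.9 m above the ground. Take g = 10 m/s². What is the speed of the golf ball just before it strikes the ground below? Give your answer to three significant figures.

v_x = 33.1 cos 52.3° = 20.24 m/s is unchanged throughout.
For the vertical component, v_y² = v_y0² + 2 g h = (26.19)² + 2×10×42.9 = 1544, so |v_y| = 39.29 m/s.
Impact speed = √(v_x² + v_y²) = √(409.7 + 1544) = 44.2 m/s.

44.2 m/s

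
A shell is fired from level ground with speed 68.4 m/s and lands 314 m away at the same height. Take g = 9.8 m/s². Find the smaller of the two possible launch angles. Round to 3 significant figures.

20.6°

Level-ground range: R = v₀² sin(2θ)/g ⇒ sin 2θ = R g / v₀² = 314×9.8/68.4² = 0.6577.
2θ = arcsin(0.6577) = 41.12° or 180° − 41.12° = 138.88°.
So θ = 20.6° or θ = 69.4°.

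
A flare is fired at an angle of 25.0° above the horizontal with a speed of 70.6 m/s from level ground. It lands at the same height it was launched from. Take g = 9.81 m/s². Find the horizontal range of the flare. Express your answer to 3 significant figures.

389 m

Components: v_x = 70.6 cos 25.0° = 63.99 m/s, v_y = 70.6 sin 25.0° = 29.84 m/s.
Time of flight (same landing height): t = 2 v_y / g = 2 × 29.84 / 9.81 = 6.084 s.
Range: R = v_x · t = 63.99 × 6.084 = 389 m.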